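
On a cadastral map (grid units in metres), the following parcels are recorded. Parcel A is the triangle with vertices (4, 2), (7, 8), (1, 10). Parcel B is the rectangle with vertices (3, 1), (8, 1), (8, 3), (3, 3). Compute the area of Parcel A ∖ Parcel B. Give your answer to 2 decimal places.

20.56

|Parcel A| = 21, |Parcel A∩Parcel B| = 0.4375.
|Parcel A ∖ Parcel B| = |Parcel A| − |Parcel A∩Parcel B| = 21 − 0.4375 = 20.56.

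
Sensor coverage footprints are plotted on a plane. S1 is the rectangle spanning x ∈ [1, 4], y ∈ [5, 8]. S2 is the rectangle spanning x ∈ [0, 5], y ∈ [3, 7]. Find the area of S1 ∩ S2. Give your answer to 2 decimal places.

|S1∩S2|: x∈[1,4], y∈[5,7] → 3·2 = 6.

6.00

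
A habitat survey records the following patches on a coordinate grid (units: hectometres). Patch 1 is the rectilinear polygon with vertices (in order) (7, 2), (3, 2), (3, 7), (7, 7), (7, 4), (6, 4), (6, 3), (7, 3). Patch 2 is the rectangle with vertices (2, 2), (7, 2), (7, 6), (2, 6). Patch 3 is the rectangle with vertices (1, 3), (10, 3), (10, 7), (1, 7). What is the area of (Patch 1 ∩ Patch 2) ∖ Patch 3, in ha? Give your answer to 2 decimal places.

|Patch 1 ∩ Patch 2| = 15.
|(Patch 1 ∩ Patch 2) ∩ Patch 3| = 11.
|(Patch 1 ∩ Patch 2) ∖ Patch 3| = 15 − 11 = 4.00.

4.00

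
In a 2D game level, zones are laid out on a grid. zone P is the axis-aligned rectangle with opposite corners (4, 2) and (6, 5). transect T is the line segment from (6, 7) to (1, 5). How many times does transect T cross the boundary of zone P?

0

The segment lies entirely outside zone P and never meets its boundary.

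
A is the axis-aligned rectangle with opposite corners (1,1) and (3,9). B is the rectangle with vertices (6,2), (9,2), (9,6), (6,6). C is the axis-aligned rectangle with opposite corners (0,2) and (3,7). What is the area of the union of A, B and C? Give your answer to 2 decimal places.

33.00

By inclusion–exclusion:
Individual areas: |A| = 16, |B| = 12, |C| = 15.
|A∩B| = 0 (no overlap).
|A∩C|: x∈[1,3], y∈[2,7] → 2·5 = 10.
|B∩C| = 0 (no overlap).
|A∩B∩C| = 0.
|A ∪ B ∪ C| = 43 − 10 + 0 = 33.00.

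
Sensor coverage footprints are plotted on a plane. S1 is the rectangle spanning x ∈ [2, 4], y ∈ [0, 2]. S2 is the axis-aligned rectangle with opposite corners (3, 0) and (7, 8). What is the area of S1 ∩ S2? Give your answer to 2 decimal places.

|S1∩S2|: x∈[3,4], y∈[0,2] → 1·2 = 2.

2.00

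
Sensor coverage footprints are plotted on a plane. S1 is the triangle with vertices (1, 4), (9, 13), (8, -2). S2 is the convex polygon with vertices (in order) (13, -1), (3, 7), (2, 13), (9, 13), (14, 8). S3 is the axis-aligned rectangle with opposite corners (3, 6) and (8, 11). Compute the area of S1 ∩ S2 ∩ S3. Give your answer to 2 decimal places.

14.49

The intersection is the polygon with vertices (3.39,6.688), (7.222,11), (8,11), (8,6), (4.25,6).
By the shoelace formula its area is 14.49.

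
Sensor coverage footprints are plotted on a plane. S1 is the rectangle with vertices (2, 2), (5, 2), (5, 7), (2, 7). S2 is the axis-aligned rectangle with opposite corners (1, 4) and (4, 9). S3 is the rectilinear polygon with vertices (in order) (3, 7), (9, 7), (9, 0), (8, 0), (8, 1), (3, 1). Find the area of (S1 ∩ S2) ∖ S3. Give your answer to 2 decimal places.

|S1 ∩ S2| = 6.
|(S1 ∩ S2) ∩ S3| = 3.
|(S1 ∩ S2) ∖ S3| = 6 − 3 = 3.00.

3.00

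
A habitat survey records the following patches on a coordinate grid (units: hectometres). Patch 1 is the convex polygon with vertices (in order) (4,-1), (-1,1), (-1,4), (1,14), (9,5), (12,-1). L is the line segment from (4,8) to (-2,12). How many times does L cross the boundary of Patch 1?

The segment meets the boundary at (0.294,10.471).

1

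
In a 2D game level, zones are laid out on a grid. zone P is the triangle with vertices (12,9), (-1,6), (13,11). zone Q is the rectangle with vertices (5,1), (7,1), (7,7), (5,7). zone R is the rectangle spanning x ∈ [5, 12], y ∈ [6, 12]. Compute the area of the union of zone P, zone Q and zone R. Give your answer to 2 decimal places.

By inclusion–exclusion:
Individual areas: |zone P| = 11.5, |zone Q| = 12, |zone R| = 42.
|zone P∩zone Q| = 0.
|zone P∩zone R| = 8.4038.
|zone Q∩zone R|: x∈[5,7], y∈[6,7] → 2·1 = 2.
|zone P∩zone Q∩zone R| = 0.
|zone P ∪ zone Q ∪ zone R| = 65.5 − 10.4038 + 0 = 55.10.

55.10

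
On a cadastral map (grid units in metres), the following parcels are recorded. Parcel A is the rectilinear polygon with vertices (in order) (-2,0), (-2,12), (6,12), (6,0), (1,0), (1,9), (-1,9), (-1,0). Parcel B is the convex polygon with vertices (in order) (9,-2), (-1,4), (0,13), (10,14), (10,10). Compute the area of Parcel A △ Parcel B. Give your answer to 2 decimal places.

|Parcel A| = 78, |Parcel B| = 129.5, |Parcel A∩Parcel B| = 57.3.
|Parcel A △ Parcel B| = |Parcel A| + |Parcel B| − 2·|Parcel A∩Parcel B| = 78 + 129.5 − 114.6 = 92.90.

92.90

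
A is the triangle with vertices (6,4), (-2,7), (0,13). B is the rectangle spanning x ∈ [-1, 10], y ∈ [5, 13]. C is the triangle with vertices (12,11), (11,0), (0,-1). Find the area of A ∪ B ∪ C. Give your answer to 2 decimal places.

142.52

By inclusion–exclusion:
Individual areas: |A| = 27, |B| = 88, |C| = 60.
|A∩B| = 24.3125.
|A∩C| = 0.1636.
|B∩C| = 8.
|A∩B∩C| = 0.
|A ∪ B ∪ C| = 175 − 32.4761 + 0 = 142.52.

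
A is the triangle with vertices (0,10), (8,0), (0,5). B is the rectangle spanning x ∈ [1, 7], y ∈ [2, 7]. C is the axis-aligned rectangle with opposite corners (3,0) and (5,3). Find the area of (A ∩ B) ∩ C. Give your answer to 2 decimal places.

1.00

The region (A ∩ B) ∩ C is the polygon with vertices (4.8,2), (3.2,3), (5,3), (5,2).
By the shoelace formula its area is 1.00.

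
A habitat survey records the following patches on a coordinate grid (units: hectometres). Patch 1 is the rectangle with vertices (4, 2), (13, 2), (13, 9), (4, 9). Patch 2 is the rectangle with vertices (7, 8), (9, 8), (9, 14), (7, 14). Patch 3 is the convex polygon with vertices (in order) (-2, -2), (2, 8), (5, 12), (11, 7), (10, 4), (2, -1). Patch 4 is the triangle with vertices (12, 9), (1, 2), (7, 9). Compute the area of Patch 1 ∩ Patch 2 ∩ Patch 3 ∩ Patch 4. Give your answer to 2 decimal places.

The intersection is the polygon with vertices (7,8), (7,9), (8.6,9), (9,8.667), (9,8).
By the shoelace formula its area is 1.93.

1.93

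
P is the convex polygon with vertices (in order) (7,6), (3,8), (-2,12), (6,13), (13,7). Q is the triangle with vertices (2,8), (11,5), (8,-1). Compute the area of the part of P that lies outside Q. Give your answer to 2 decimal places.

52.56

|P| = 53, |P∩Q| = 0.4444.
|P ∖ Q| = |P| − |P∩Q| = 53 − 0.4444 = 52.56.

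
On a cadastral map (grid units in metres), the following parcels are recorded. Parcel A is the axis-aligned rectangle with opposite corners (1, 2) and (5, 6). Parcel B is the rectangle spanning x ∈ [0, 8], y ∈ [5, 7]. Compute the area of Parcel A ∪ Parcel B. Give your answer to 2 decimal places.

28.00

By inclusion–exclusion:
Individual areas: |Parcel A| = 16, |Parcel B| = 16.
|Parcel A∩Parcel B|: x∈[1,5], y∈[5,6] → 4·1 = 4.
|Parcel A ∪ Parcel B| = 32 − 4 = 28.00.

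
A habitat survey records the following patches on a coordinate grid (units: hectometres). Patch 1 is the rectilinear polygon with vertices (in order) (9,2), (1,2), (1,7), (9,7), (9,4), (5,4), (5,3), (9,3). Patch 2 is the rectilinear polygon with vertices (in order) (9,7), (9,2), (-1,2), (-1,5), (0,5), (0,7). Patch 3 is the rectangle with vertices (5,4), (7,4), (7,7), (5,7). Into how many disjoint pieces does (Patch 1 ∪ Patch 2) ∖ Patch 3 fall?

1

(Patch 1 ∪ Patch 2) ∖ Patch 3 is a single connected region.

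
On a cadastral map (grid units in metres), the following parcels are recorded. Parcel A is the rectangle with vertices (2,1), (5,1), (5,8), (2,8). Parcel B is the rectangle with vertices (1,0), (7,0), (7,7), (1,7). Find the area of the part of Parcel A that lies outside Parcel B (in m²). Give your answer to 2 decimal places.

3.00

|Parcel A∩Parcel B|: x∈[2,5], y∈[1,7] → 3·6 = 18.
|Parcel A| = 21.
|Parcel A ∖ Parcel B| = |Parcel A| − |Parcel A∩Parcel B| = 21 − 18 = 3.00.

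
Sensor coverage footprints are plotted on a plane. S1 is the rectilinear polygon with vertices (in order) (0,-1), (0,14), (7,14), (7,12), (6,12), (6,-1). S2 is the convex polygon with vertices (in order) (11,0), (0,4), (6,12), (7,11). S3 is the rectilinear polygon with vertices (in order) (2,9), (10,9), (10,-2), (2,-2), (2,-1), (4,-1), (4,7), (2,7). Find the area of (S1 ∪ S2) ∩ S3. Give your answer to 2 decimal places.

48.53

|S1 ∪ S2| = 120.9545.
|(S1 ∪ S2) ∩ S3| = 48.53.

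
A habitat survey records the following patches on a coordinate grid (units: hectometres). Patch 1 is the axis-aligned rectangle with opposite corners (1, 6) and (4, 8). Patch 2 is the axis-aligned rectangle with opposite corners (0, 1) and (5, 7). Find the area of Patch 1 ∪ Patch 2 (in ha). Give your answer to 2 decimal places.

33.00

By inclusion–exclusion:
Individual areas: |Patch 1| = 6, |Patch 2| = 30.
|Patch 1∩Patch 2|: x∈[1,4], y∈[6,7] → 3·1 = 3.
|Patch 1 ∪ Patch 2| = 36 − 3 = 33.00.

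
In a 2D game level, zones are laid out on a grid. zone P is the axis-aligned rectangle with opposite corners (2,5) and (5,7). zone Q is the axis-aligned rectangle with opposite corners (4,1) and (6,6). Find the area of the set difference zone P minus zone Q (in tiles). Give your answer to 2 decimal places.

|zone P∩zone Q|: x∈[4,5], y∈[5,6] → 1·1 = 1.
|zone P| = 6.
|zone P ∖ zone Q| = |zone P| − |zone P∩zone Q| = 6 − 1 = 5.00.

5.00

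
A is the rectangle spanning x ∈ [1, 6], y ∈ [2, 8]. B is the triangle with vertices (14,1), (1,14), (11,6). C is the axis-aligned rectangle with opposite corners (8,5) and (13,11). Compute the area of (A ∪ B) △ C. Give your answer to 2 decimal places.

|A ∪ B| = 43.
|(A ∪ B) ∩ C| = 4.9.
|(A ∪ B) △ C| = 43 + 30 − 9.8 = 63.20.

63.20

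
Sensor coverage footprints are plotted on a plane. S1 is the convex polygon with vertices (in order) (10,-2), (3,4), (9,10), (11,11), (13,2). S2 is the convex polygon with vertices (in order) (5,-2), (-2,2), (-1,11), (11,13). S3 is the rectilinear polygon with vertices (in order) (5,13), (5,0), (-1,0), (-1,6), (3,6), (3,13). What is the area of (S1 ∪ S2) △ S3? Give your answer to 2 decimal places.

|S1 ∪ S2| = 164.5213.
|(S1 ∪ S2) ∩ S3| = 45.881.
|(S1 ∪ S2) △ S3| = 164.5213 + 50 − 91.7619 = 122.76.

122.76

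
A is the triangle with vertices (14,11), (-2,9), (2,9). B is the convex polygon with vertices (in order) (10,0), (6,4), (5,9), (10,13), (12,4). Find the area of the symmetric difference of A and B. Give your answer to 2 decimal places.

55.36

|A| = 4, |B| = 53.5, |A∩B| = 1.0706.
|A △ B| = |A| + |B| − 2·|A∩B| = 4 + 53.5 − 2.1413 = 55.36.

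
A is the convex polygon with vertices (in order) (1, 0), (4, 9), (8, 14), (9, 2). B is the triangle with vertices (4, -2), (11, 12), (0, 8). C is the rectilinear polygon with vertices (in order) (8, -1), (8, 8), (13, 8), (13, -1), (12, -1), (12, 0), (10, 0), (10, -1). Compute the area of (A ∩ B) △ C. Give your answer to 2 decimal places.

|A ∩ B| = 41.9744.
|(A ∩ B) ∩ C| = 0.7857.
|(A ∩ B) △ C| = 41.9744 + 43 − 1.5714 = 83.40.

83.40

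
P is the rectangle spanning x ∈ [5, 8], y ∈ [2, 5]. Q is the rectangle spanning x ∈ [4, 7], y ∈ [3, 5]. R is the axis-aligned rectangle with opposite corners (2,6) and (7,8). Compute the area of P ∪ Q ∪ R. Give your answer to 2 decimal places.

By inclusion–exclusion:
Individual areas: |P| = 9, |Q| = 6, |R| = 10.
|P∩Q|: x∈[5,7], y∈[3,5] → 2·2 = 4.
|P∩R| = 0 (no overlap).
|Q∩R| = 0 (no overlap).
|P∩Q∩R| = 0.
|P ∪ Q ∪ R| = 25 − 4 + 0 = 21.00.

21.00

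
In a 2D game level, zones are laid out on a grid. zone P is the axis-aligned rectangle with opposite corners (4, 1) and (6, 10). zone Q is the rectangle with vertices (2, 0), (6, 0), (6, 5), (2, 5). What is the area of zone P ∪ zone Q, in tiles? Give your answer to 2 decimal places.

30.00

By inclusion–exclusion:
Individual areas: |zone P| = 18, |zone Q| = 20.
|zone P∩zone Q|: x∈[4,6], y∈[1,5] → 2·4 = 8.
|zone P ∪ zone Q| = 38 − 8 = 30.00.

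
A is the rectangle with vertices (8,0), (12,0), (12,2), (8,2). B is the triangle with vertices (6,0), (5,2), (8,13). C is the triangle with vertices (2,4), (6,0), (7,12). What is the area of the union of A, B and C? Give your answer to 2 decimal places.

By inclusion–exclusion:
Individual areas: |A| = 8, |B| = 8.5, |C| = 26.
|A∩B| = 0.
|A∩C| = 0.
|B∩C| = 4.76.
|A∩B∩C| = 0.
|A ∪ B ∪ C| = 42.5 − 4.76 + 0 = 37.74.

37.74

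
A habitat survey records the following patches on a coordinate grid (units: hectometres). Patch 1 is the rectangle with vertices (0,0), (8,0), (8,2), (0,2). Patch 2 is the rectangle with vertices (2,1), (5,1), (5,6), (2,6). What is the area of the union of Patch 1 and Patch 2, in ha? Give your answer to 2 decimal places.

By inclusion–exclusion:
Individual areas: |Patch 1| = 16, |Patch 2| = 15.
|Patch 1∩Patch 2|: x∈[2,5], y∈[1,2] → 3·1 = 3.
|Patch 1 ∪ Patch 2| = 31 − 3 = 28.00.

28.00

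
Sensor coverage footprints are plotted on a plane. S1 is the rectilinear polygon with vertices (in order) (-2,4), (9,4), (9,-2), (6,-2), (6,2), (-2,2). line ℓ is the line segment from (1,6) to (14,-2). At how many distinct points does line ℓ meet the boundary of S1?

The segment meets the boundary at (9,1.077), (4.25,4).

2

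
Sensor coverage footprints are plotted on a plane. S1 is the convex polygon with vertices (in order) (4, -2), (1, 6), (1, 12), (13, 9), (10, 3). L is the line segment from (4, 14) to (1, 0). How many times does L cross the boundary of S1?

2

The segment meets the boundary at (1.818,3.818), (3.441,11.39).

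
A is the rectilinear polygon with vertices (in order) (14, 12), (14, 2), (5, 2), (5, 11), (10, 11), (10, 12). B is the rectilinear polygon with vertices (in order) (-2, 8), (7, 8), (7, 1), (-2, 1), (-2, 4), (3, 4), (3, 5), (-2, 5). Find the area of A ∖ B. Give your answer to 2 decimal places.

|A| = 85, |A∩B| = 12.
|A ∖ B| = |A| − |A∩B| = 85 − 12 = 73.00.

73.00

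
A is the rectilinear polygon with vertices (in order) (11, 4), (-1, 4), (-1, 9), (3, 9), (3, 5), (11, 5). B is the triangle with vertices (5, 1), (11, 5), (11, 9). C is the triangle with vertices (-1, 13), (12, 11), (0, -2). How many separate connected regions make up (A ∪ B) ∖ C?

(A ∪ B) ∖ C splits into 2 disjoint pieces (area 14.375, area 2.1667).

2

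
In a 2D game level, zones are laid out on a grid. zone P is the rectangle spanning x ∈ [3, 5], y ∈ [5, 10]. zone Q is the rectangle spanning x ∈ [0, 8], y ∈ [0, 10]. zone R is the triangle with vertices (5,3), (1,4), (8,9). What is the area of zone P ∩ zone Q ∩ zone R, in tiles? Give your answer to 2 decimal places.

2.29

The intersection is the polygon with vertices (3,5), (3,5.429), (5,6.857), (5,5).
By the shoelace formula its area is 2.29.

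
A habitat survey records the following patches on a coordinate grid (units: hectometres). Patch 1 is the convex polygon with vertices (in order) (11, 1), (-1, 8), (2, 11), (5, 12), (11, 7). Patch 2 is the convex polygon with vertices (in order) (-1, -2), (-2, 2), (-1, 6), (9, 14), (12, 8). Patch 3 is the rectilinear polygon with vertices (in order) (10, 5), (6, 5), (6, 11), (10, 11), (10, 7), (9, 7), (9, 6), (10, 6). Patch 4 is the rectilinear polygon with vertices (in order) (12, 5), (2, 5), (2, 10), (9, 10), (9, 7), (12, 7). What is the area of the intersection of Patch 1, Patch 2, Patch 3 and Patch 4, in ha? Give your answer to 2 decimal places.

13.68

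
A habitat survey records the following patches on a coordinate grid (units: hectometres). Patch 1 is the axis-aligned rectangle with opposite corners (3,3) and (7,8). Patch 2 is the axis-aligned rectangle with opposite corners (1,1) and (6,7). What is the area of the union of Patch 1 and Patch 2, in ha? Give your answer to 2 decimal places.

By inclusion–exclusion:
Individual areas: |Patch 1| = 20, |Patch 2| = 30.
|Patch 1∩Patch 2|: x∈[3,6], y∈[3,7] → 3·4 = 12.
|Patch 1 ∪ Patch 2| = 50 − 12 = 38.00.

38.00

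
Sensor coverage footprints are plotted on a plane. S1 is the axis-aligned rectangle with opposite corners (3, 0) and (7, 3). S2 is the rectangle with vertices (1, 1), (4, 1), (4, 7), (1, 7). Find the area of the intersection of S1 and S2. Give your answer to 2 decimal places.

|S1∩S2|: x∈[3,4], y∈[1,3] → 1·2 = 2.

2.00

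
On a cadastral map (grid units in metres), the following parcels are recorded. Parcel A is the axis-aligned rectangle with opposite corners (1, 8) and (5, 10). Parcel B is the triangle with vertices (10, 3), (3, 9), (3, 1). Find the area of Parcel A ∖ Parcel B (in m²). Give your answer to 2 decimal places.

7.42

|Parcel A| = 8, |Parcel A∩Parcel B| = 0.5833.
|Parcel A ∖ Parcel B| = |Parcel A| − |Parcel A∩Parcel B| = 8 − 0.5833 = 7.42.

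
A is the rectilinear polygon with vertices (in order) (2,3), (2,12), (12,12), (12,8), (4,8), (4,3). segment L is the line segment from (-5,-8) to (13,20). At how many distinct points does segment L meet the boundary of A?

The segment meets the boundary at (5.286,8), (4,6), (7.857,12), (2.071,3).

4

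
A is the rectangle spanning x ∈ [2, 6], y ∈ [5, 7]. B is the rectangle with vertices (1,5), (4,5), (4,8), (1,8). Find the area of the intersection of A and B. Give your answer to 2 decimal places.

|A∩B|: x∈[2,4], y∈[5,7] → 2·2 = 4.

4.00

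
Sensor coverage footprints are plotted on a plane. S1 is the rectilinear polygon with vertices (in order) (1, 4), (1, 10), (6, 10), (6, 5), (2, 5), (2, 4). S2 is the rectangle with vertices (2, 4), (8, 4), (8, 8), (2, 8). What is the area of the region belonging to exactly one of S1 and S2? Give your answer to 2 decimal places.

26.00

|S1| = 26, |S2| = 24, |S1∩S2| = 12.
|S1 △ S2| = |S1| + |S2| − 2·|S1∩S2| = 26 + 24 − 24 = 26.00.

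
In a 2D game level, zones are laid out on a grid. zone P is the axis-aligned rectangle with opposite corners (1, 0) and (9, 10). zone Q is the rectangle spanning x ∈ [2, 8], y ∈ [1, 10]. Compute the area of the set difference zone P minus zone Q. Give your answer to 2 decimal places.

|zone P∩zone Q|: x∈[2,8], y∈[1,10] → 6·9 = 54.
|zone P| = 80.
|zone P ∖ zone Q| = |zone P| − |zone P∩zone Q| = 80 − 54 = 26.00.

26.00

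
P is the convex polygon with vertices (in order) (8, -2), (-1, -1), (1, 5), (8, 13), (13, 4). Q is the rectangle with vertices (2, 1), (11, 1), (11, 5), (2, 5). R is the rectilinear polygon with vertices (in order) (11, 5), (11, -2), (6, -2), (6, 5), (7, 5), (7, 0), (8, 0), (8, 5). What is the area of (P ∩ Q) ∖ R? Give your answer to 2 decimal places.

20.00

|P ∩ Q| = 35.85.
|(P ∩ Q) ∩ R| = 15.85.
|(P ∩ Q) ∖ R| = 35.85 − 15.85 = 20.00.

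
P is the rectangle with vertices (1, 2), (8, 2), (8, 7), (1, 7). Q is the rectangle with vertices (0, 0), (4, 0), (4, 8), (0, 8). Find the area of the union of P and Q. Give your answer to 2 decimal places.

By inclusion–exclusion:
Individual areas: |P| = 35, |Q| = 32.
|P∩Q|: x∈[1,4], y∈[2,7] → 3·5 = 15.
|P ∪ Q| = 67 − 15 = 52.00.

52.00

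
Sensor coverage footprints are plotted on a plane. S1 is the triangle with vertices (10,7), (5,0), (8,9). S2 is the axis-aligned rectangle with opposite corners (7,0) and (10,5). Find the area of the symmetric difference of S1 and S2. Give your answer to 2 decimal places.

23.54

|S1| = 12, |S2| = 15, |S1∩S2| = 1.7286.
|S1 △ S2| = |S1| + |S2| − 2·|S1∩S2| = 12 + 15 − 3.4571 = 23.54.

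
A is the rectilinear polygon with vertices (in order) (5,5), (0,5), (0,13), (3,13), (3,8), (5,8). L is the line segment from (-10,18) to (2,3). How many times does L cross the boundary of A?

2

The segment meets the boundary at (0.4,5), (0,5.5).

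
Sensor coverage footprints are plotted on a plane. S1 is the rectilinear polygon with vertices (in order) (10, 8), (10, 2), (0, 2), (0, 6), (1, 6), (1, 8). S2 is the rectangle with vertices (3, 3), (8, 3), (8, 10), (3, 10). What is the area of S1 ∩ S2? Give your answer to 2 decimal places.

25.00

The intersection is the polygon with vertices (8,8), (8,3), (3,3), (3,8).
By the shoelace formula its area is 25.00.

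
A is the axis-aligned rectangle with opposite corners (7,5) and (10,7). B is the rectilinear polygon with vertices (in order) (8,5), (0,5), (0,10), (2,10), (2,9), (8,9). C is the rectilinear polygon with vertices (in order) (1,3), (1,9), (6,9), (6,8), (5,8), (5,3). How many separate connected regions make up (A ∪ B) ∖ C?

(A ∪ B) ∖ C splits into 2 disjoint pieces (area 15, area 6).

2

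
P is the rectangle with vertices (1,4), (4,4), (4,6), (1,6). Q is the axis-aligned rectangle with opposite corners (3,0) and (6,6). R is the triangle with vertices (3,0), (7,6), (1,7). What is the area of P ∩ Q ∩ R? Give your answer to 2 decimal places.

The intersection is the polygon with vertices (3,4), (3,6), (4,6), (4,4).
By the shoelace formula its area is 2.00.

2.00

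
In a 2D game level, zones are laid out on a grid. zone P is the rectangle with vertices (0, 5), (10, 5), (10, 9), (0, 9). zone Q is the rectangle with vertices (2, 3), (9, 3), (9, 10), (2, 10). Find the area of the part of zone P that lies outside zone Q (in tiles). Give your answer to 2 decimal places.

|zone P∩zone Q|: x∈[2,9], y∈[5,9] → 7·4 = 28.
|zone P| = 40.
|zone P ∖ zone Q| = |zone P| − |zone P∩zone Q| = 40 − 28 = 12.00.

12.00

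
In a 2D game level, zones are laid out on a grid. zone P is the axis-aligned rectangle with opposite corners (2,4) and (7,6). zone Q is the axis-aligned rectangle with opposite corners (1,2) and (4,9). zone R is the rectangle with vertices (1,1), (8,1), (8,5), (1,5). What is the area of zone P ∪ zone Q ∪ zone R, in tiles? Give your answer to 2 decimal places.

43.00

By inclusion–exclusion:
Individual areas: |zone P| = 10, |zone Q| = 21, |zone R| = 28.
|zone P∩zone Q|: x∈[2,4], y∈[4,6] → 2·2 = 4.
|zone P∩zone R|: x∈[2,7], y∈[4,5] → 5·1 = 5.
|zone Q∩zone R|: x∈[1,4], y∈[2,5] → 3·3 = 9.
|zone P∩zone Q∩zone R| = 2.
|zone P ∪ zone Q ∪ zone R| = 59 − 18 + 2 = 43.00.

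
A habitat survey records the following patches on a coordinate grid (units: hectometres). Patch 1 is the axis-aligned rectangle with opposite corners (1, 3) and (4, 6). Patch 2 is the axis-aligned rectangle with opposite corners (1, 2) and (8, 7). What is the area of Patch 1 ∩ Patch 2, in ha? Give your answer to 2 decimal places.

|Patch 1∩Patch 2|: x∈[1,4], y∈[3,6] → 3·3 = 9.

9.00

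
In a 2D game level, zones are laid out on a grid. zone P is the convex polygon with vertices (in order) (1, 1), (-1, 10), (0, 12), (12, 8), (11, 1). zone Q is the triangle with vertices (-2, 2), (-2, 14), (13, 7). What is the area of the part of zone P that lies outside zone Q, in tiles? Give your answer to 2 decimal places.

40.26

|zone P| = 105.5, |zone P∩zone Q| = 65.2386.
|zone P ∖ zone Q| = |zone P| − |zone P∩zone Q| = 105.5 − 65.2386 = 40.26.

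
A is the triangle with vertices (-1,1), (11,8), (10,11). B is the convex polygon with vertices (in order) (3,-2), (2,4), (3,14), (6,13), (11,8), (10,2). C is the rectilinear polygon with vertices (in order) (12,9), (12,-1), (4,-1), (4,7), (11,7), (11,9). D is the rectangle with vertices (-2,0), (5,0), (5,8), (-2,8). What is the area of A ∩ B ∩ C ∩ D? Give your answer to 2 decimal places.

The intersection is the polygon with vertices (4,3.917), (4,5.545), (5,6.455), (5,4.5).
By the shoelace formula its area is 1.79.

1.79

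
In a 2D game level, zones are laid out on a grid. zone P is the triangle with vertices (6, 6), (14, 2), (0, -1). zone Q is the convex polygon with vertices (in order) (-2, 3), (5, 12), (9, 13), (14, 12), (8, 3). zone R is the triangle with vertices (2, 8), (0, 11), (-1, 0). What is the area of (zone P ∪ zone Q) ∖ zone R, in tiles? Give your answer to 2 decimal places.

|zone P ∪ zone Q| = 120.1429.
|(zone P ∪ zone Q) ∩ zone R| = 4.4154.
|(zone P ∪ zone Q) ∖ zone R| = 120.1429 − 4.4154 = 115.73.

115.73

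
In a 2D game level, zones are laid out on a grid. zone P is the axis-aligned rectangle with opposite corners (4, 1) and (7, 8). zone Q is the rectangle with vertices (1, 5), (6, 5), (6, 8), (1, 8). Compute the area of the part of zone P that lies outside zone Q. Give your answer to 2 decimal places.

|zone P∩zone Q|: x∈[4,6], y∈[5,8] → 2·3 = 6.
|zone P| = 21.
|zone P ∖ zone Q| = |zone P| − |zone P∩zone Q| = 21 − 6 = 15.00.

15.00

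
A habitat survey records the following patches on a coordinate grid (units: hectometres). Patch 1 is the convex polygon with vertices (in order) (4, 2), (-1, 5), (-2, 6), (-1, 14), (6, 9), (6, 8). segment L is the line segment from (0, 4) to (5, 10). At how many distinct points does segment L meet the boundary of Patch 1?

The segment meets the boundary at (4.851,9.821), (0.222,4.267).

2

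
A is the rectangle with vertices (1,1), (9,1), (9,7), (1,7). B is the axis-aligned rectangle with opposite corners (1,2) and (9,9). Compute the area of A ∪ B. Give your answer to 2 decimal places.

By inclusion–exclusion:
Individual areas: |A| = 48, |B| = 56.
|A∩B|: x∈[1,9], y∈[2,7] → 8·5 = 40.
|A ∪ B| = 104 − 40 = 64.00.

64.00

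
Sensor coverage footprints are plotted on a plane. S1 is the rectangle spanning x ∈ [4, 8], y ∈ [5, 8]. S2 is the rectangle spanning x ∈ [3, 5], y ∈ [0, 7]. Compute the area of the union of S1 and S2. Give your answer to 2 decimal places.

24.00

By inclusion–exclusion:
Individual areas: |S1| = 12, |S2| = 14.
|S1∩S2|: x∈[4,5], y∈[5,7] → 1·2 = 2.
|S1 ∪ S2| = 26 − 2 = 24.00.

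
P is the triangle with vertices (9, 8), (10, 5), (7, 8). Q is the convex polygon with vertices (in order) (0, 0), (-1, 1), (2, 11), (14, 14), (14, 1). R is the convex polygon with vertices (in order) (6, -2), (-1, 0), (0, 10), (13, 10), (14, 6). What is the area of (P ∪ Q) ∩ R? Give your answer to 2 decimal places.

114.86

The region (P ∪ Q) ∩ R is the polygon with vertices (1.7,10), (13,10), (14,6), (8.615,0.615), (0,0), (-0.909,0.909), (-0.85,1.5).
By the shoelace formula its area is 114.86.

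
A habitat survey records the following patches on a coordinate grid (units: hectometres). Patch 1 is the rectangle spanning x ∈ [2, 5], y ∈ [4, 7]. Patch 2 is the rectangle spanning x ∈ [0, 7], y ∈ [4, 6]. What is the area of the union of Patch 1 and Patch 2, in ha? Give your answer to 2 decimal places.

By inclusion–exclusion:
Individual areas: |Patch 1| = 9, |Patch 2| = 14.
|Patch 1∩Patch 2|: x∈[2,5], y∈[4,6] → 3·2 = 6.
|Patch 1 ∪ Patch 2| = 23 − 6 = 17.00.

17.00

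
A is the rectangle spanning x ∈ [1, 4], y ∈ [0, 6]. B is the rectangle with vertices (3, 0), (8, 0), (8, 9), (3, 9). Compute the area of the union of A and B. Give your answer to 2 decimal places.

By inclusion–exclusion:
Individual areas: |A| = 18, |B| = 45.
|A∩B|: x∈[3,4], y∈[0,6] → 1·6 = 6.
|A ∪ B| = 63 − 6 = 57.00.

57.00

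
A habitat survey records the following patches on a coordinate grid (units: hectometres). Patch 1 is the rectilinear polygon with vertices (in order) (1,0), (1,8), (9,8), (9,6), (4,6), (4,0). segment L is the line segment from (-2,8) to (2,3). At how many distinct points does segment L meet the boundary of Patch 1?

The segment meets the boundary at (1,4.25).

1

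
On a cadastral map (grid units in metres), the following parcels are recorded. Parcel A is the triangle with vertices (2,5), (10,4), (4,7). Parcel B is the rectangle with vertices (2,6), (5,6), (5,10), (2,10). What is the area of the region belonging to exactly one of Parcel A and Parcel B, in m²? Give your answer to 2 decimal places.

18.50

|Parcel A| = 9, |Parcel B| = 12, |Parcel A∩Parcel B| = 1.25.
|Parcel A △ Parcel B| = |Parcel A| + |Parcel B| − 2·|Parcel A∩Parcel B| = 9 + 12 − 2.5 = 18.50.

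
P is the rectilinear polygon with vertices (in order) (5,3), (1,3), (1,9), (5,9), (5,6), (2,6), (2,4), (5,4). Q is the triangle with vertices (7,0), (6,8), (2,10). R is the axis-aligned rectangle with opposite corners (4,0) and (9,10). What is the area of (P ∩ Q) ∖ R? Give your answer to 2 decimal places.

|P ∩ Q| = 5.
|(P ∩ Q) ∩ R| = 2.75.
|(P ∩ Q) ∖ R| = 5 − 2.75 = 2.25.

2.25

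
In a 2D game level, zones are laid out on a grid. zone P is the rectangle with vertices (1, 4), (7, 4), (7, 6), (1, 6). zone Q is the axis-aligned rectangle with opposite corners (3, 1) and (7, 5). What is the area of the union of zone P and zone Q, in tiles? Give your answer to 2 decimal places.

By inclusion–exclusion:
Individual areas: |zone P| = 12, |zone Q| = 16.
|zone P∩zone Q|: x∈[3,7], y∈[4,5] → 4·1 = 4.
|zone P ∪ zone Q| = 28 − 4 = 24.00.

24.00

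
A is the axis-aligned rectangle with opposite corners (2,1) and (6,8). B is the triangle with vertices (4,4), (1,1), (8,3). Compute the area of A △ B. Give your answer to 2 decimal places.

|A| = 28, |B| = 7.5, |A∩B| = 6.0714.
|A △ B| = |A| + |B| − 2·|A∩B| = 28 + 7.5 − 12.1429 = 23.36.

23.36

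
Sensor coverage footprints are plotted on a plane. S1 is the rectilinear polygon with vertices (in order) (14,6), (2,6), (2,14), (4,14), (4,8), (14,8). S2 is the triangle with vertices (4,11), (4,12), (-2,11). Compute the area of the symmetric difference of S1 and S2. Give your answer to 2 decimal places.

|S1| = 36, |S2| = 3, |S1∩S2| = 1.6667.
|S1 △ S2| = |S1| + |S2| − 2·|S1∩S2| = 36 + 3 − 3.3333 = 35.67.

35.67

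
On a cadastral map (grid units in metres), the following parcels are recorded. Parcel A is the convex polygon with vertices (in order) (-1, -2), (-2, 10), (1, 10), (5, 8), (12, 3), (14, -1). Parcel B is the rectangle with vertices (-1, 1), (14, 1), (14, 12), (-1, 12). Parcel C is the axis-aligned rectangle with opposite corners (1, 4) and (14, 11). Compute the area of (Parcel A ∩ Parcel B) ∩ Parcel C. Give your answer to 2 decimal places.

31.20

The region (Parcel A ∩ Parcel B) ∩ Parcel C is the polygon with vertices (5,8), (10.6,4), (1,4), (1,10).
By the shoelace formula its area is 31.20.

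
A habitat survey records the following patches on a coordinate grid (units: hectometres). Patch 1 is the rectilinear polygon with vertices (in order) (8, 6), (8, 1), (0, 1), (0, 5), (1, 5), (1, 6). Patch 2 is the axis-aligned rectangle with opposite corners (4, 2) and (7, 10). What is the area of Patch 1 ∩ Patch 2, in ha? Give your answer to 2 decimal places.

12.00

The intersection is the polygon with vertices (7,6), (7,2), (4,2), (4,6).
By the shoelace formula its area is 12.00.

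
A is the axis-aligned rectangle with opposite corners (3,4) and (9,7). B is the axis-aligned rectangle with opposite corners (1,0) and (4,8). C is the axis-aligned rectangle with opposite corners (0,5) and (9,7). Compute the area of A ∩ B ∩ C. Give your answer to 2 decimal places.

2.00

The intersection is the polygon with vertices (3,7), (4,7), (4,5), (3,5).
By the shoelace formula its area is 2.00.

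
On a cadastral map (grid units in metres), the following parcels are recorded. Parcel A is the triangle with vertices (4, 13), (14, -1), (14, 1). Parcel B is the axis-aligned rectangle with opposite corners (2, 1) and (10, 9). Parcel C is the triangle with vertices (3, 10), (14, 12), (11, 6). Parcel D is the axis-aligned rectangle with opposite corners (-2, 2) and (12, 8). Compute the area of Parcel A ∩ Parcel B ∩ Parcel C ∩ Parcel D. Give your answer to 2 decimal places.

The intersection is the polygon with vertices (9,7), (7.889,7.556), (7.571,8), (8.167,8).
By the shoelace formula its area is 0.46.

0.46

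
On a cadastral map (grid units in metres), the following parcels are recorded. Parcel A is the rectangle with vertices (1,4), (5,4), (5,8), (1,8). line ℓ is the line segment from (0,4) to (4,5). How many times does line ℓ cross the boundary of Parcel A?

The segment meets the boundary at (1,4.25).

1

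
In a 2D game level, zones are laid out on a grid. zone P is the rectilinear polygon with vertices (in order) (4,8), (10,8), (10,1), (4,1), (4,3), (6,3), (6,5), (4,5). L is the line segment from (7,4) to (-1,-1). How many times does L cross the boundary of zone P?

The segment meets the boundary at (4,2.125), (6,3.375), (5.4,3).

3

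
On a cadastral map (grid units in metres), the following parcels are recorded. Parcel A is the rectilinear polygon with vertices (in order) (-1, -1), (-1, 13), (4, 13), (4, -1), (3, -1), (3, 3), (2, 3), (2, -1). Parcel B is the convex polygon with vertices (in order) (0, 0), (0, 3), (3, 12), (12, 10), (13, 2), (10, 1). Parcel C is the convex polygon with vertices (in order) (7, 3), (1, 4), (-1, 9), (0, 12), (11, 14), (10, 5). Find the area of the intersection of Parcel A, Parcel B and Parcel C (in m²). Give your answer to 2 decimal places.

19.00

The intersection is the polygon with vertices (3,12), (4,11.778), (4,3.5), (1,4), (0.636,4.909).
By the shoelace formula its area is 19.00.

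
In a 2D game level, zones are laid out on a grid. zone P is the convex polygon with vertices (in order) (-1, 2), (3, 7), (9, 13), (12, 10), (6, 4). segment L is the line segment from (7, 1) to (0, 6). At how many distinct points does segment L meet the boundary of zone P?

The segment meets the boundary at (3.714,3.347), (1.4,5).

2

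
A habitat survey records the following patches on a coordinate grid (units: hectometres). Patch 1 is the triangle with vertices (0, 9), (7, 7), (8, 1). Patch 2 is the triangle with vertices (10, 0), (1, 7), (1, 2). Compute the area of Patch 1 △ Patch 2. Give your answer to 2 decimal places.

|Patch 1| = 20, |Patch 2| = 22.5, |Patch 1∩Patch 2| = 0.6649.
|Patch 1 △ Patch 2| = |Patch 1| + |Patch 2| − 2·|Patch 1∩Patch 2| = 20 + 22.5 − 1.3298 = 41.17.

41.17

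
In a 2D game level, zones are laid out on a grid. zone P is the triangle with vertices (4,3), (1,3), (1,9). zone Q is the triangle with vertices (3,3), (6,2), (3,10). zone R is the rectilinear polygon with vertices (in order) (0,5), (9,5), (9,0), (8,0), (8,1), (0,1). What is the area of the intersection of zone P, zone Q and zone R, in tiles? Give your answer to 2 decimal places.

1.00

The intersection is the polygon with vertices (3,5), (4,3), (3,3).
By the shoelace formula its area is 1.00.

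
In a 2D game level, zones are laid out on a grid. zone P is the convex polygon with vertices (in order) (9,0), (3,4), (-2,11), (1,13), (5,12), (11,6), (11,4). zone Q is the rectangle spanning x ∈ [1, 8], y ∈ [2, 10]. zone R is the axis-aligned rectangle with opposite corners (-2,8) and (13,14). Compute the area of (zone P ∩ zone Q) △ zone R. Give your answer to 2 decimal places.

|zone P ∩ zone Q| = 45.7.
|(zone P ∩ zone Q) ∩ zone R| = 13.5.
|(zone P ∩ zone Q) △ zone R| = 45.7 + 90 − 27 = 108.70.

108.70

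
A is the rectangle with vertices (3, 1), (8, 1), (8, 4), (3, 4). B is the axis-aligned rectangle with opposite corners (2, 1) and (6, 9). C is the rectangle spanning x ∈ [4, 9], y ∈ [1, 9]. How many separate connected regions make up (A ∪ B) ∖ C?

(A ∪ B) ∖ C is a single connected region.

1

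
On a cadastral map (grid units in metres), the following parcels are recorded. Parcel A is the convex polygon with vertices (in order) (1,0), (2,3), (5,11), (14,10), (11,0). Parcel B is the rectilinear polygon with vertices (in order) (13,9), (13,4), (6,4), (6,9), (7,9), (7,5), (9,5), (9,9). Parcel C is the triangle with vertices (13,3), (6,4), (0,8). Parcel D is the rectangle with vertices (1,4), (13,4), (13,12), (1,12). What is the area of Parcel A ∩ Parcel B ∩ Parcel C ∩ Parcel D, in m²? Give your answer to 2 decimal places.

The intersection is the polygon with vertices (6,5.692), (7,5.308), (7,5), (7.8,5), (10.4,4), (6,4).
By the shoelace formula its area is 3.60.

3.60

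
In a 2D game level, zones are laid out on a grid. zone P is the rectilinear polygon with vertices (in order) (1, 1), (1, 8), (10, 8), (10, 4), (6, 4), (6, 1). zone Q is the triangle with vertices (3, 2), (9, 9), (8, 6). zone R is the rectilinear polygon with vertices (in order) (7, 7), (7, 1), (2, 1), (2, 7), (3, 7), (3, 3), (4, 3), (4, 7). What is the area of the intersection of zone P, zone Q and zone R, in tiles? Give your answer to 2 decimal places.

The intersection is the polygon with vertices (3,2), (3.857,3), (4,3), (4,3.167), (7,6.667), (7,5.2).
By the shoelace formula its area is 2.92.

2.92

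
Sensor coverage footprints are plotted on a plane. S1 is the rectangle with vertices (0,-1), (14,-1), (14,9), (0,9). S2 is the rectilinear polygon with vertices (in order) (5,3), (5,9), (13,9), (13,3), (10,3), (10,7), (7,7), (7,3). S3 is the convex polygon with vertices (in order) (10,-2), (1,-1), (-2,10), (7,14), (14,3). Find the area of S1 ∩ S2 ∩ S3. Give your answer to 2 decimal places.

29.76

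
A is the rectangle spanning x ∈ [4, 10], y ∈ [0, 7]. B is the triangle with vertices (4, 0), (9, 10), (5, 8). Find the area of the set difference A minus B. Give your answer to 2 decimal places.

32.81

|A| = 42, |A∩B| = 9.1875.
|A ∖ B| = |A| − |A∩B| = 42 − 9.1875 = 32.81.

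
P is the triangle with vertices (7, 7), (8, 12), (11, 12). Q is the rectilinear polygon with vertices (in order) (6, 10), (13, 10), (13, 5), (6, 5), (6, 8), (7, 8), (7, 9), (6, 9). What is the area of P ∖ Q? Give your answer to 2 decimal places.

4.80

|P| = 7.5, |P∩Q| = 2.7.
|P ∖ Q| = |P| − |P∩Q| = 7.5 − 2.7 = 4.80.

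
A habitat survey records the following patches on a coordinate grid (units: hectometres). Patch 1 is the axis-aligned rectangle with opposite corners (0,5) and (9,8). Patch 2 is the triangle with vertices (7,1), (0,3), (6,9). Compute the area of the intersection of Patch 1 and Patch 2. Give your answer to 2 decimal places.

The intersection is the polygon with vertices (6.125,8), (6.5,5), (2,5), (5,8).
By the shoelace formula its area is 8.44.

8.44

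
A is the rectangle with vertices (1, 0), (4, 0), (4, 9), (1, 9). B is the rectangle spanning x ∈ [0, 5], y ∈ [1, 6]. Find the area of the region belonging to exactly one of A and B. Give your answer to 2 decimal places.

22.00

|A∩B|: x∈[1,4], y∈[1,6] → 3·5 = 15.
|A △ B| = |A| + |B| − 2·|A∩B| = 27 + 25 − 30 = 22.00.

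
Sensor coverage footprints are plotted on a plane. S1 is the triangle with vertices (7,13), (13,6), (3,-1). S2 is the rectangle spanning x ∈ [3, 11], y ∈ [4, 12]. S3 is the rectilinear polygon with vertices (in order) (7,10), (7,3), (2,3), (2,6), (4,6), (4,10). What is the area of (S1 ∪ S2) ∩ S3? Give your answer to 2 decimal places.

22.71

The region (S1 ∪ S2) ∩ S3 is the polygon with vertices (4.429,4), (3,4), (3,6), (4,6), (4,10), (7,10), (7,3), (4.143,3).
By the shoelace formula its area is 22.71.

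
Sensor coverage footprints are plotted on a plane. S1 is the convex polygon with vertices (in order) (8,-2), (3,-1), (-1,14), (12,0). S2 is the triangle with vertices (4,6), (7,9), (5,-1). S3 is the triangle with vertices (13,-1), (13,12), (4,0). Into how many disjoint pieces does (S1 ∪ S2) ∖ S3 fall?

(S1 ∪ S2) ∖ S3 is a single connected region.

1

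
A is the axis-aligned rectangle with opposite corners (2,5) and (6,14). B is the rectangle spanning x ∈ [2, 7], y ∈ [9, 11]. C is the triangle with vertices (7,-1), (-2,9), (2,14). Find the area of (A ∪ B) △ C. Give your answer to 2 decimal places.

53.50

|A ∪ B| = 38.
|(A ∪ B) ∩ C| = 13.5.
|(A ∪ B) △ C| = 38 + 42.5 − 27 = 53.50.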